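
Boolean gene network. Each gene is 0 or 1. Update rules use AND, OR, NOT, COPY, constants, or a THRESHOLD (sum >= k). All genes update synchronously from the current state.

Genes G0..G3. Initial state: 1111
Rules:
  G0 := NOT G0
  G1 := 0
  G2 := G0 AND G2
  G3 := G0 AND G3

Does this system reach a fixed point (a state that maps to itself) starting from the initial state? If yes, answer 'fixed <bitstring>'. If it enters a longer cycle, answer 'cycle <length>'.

Answer: cycle 2

Derivation:
Step 0: 1111
Step 1: G0=NOT G0=NOT 1=0 G1=0(const) G2=G0&G2=1&1=1 G3=G0&G3=1&1=1 -> 0011
Step 2: G0=NOT G0=NOT 0=1 G1=0(const) G2=G0&G2=0&1=0 G3=G0&G3=0&1=0 -> 1000
Step 3: G0=NOT G0=NOT 1=0 G1=0(const) G2=G0&G2=1&0=0 G3=G0&G3=1&0=0 -> 0000
Step 4: G0=NOT G0=NOT 0=1 G1=0(const) G2=G0&G2=0&0=0 G3=G0&G3=0&0=0 -> 1000
Cycle of length 2 starting at step 2 -> no fixed point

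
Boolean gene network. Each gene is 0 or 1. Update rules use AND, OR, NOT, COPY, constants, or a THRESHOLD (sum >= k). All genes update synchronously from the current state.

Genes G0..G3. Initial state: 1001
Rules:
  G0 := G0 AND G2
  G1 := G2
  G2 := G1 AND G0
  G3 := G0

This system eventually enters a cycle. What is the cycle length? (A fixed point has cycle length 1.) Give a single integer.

Step 0: 1001
Step 1: G0=G0&G2=1&0=0 G1=G2=0 G2=G1&G0=0&1=0 G3=G0=1 -> 0001
Step 2: G0=G0&G2=0&0=0 G1=G2=0 G2=G1&G0=0&0=0 G3=G0=0 -> 0000
Step 3: G0=G0&G2=0&0=0 G1=G2=0 G2=G1&G0=0&0=0 G3=G0=0 -> 0000
State from step 3 equals state from step 2 -> cycle length 1

Answer: 1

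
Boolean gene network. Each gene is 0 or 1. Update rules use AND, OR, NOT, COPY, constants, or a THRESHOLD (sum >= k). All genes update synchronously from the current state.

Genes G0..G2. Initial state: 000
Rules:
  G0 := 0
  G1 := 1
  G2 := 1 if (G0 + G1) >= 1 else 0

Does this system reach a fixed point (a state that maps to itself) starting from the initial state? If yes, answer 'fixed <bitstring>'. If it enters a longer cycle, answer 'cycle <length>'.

Step 0: 000
Step 1: G0=0(const) G1=1(const) G2=(0+0>=1)=0 -> 010
Step 2: G0=0(const) G1=1(const) G2=(0+1>=1)=1 -> 011
Step 3: G0=0(const) G1=1(const) G2=(0+1>=1)=1 -> 011
Fixed point reached at step 2: 011

Answer: fixed 011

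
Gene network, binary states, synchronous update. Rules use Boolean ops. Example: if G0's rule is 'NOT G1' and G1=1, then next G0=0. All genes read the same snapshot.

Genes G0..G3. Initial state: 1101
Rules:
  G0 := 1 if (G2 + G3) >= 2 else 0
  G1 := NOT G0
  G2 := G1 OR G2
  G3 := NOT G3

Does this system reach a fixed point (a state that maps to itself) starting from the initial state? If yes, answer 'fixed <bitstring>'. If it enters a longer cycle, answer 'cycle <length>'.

Step 0: 1101
Step 1: G0=(0+1>=2)=0 G1=NOT G0=NOT 1=0 G2=G1|G2=1|0=1 G3=NOT G3=NOT 1=0 -> 0010
Step 2: G0=(1+0>=2)=0 G1=NOT G0=NOT 0=1 G2=G1|G2=0|1=1 G3=NOT G3=NOT 0=1 -> 0111
Step 3: G0=(1+1>=2)=1 G1=NOT G0=NOT 0=1 G2=G1|G2=1|1=1 G3=NOT G3=NOT 1=0 -> 1110
Step 4: G0=(1+0>=2)=0 G1=NOT G0=NOT 1=0 G2=G1|G2=1|1=1 G3=NOT G3=NOT 0=1 -> 0011
Step 5: G0=(1+1>=2)=1 G1=NOT G0=NOT 0=1 G2=G1|G2=0|1=1 G3=NOT G3=NOT 1=0 -> 1110
Cycle of length 2 starting at step 3 -> no fixed point

Answer: cycle 2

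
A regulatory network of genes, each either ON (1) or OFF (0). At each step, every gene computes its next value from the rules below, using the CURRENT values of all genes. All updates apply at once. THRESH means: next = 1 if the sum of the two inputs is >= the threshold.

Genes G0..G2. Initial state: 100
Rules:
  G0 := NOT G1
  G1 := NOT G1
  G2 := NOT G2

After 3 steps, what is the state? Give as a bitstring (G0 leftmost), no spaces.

Step 1: G0=NOT G1=NOT 0=1 G1=NOT G1=NOT 0=1 G2=NOT G2=NOT 0=1 -> 111
Step 2: G0=NOT G1=NOT 1=0 G1=NOT G1=NOT 1=0 G2=NOT G2=NOT 1=0 -> 000
Step 3: G0=NOT G1=NOT 0=1 G1=NOT G1=NOT 0=1 G2=NOT G2=NOT 0=1 -> 111

111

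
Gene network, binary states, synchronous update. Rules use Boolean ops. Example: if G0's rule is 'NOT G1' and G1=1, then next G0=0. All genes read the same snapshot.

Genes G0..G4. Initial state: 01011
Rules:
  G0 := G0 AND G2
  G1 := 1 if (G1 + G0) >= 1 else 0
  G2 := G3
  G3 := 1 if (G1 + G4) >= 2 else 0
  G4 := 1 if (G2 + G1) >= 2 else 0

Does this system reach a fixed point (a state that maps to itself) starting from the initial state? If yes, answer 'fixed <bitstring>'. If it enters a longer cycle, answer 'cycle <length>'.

Step 0: 01011
Step 1: G0=G0&G2=0&0=0 G1=(1+0>=1)=1 G2=G3=1 G3=(1+1>=2)=1 G4=(0+1>=2)=0 -> 01110
Step 2: G0=G0&G2=0&1=0 G1=(1+0>=1)=1 G2=G3=1 G3=(1+0>=2)=0 G4=(1+1>=2)=1 -> 01101
Step 3: G0=G0&G2=0&1=0 G1=(1+0>=1)=1 G2=G3=0 G3=(1+1>=2)=1 G4=(1+1>=2)=1 -> 01011
Cycle of length 3 starting at step 0 -> no fixed point

Answer: cycle 3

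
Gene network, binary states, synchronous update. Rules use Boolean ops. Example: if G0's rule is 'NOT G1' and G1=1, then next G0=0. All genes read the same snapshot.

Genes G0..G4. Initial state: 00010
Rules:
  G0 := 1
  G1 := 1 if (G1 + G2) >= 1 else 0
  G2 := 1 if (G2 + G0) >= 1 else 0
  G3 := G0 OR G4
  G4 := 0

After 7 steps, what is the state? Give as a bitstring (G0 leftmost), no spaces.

Step 1: G0=1(const) G1=(0+0>=1)=0 G2=(0+0>=1)=0 G3=G0|G4=0|0=0 G4=0(const) -> 10000
Step 2: G0=1(const) G1=(0+0>=1)=0 G2=(0+1>=1)=1 G3=G0|G4=1|0=1 G4=0(const) -> 10110
Step 3: G0=1(const) G1=(0+1>=1)=1 G2=(1+1>=1)=1 G3=G0|G4=1|0=1 G4=0(const) -> 11110
Step 4: G0=1(const) G1=(1+1>=1)=1 G2=(1+1>=1)=1 G3=G0|G4=1|0=1 G4=0(const) -> 11110
Step 5: G0=1(const) G1=(1+1>=1)=1 G2=(1+1>=1)=1 G3=G0|G4=1|0=1 G4=0(const) -> 11110
Step 6: G0=1(const) G1=(1+1>=1)=1 G2=(1+1>=1)=1 G3=G0|G4=1|0=1 G4=0(const) -> 11110
Step 7: G0=1(const) G1=(1+1>=1)=1 G2=(1+1>=1)=1 G3=G0|G4=1|0=1 G4=0(const) -> 11110

11110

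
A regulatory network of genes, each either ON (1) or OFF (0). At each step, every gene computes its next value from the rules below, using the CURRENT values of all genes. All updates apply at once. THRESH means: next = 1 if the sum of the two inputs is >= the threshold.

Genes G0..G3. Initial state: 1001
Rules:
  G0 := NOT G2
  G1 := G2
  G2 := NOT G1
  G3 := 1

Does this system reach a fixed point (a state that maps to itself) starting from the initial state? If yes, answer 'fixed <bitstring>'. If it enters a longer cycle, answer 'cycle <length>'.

Step 0: 1001
Step 1: G0=NOT G2=NOT 0=1 G1=G2=0 G2=NOT G1=NOT 0=1 G3=1(const) -> 1011
Step 2: G0=NOT G2=NOT 1=0 G1=G2=1 G2=NOT G1=NOT 0=1 G3=1(const) -> 0111
Step 3: G0=NOT G2=NOT 1=0 G1=G2=1 G2=NOT G1=NOT 1=0 G3=1(const) -> 0101
Step 4: G0=NOT G2=NOT 0=1 G1=G2=0 G2=NOT G1=NOT 1=0 G3=1(const) -> 1001
Cycle of length 4 starting at step 0 -> no fixed point

Answer: cycle 4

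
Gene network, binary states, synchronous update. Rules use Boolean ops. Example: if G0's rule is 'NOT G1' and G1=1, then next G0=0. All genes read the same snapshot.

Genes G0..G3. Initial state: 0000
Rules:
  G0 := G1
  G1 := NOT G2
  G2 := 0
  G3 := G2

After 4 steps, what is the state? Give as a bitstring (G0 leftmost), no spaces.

Step 1: G0=G1=0 G1=NOT G2=NOT 0=1 G2=0(const) G3=G2=0 -> 0100
Step 2: G0=G1=1 G1=NOT G2=NOT 0=1 G2=0(const) G3=G2=0 -> 1100
Step 3: G0=G1=1 G1=NOT G2=NOT 0=1 G2=0(const) G3=G2=0 -> 1100
Step 4: G0=G1=1 G1=NOT G2=NOT 0=1 G2=0(const) G3=G2=0 -> 1100

1100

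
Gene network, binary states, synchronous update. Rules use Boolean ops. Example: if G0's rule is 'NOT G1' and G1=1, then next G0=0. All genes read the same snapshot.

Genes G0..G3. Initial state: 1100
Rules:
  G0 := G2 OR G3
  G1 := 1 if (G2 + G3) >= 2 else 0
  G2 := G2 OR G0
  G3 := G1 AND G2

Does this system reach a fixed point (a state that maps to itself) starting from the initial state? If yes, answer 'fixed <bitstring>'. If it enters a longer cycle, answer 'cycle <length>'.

Step 0: 1100
Step 1: G0=G2|G3=0|0=0 G1=(0+0>=2)=0 G2=G2|G0=0|1=1 G3=G1&G2=1&0=0 -> 0010
Step 2: G0=G2|G3=1|0=1 G1=(1+0>=2)=0 G2=G2|G0=1|0=1 G3=G1&G2=0&1=0 -> 1010
Step 3: G0=G2|G3=1|0=1 G1=(1+0>=2)=0 G2=G2|G0=1|1=1 G3=G1&G2=0&1=0 -> 1010
Fixed point reached at step 2: 1010

Answer: fixed 1010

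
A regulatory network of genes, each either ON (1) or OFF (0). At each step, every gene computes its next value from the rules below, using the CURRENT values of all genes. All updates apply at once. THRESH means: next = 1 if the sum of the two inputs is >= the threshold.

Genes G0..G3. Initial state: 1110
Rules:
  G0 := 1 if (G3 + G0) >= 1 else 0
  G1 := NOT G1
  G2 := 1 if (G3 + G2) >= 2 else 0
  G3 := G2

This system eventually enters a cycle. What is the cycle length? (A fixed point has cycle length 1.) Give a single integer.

Answer: 2

Derivation:
Step 0: 1110
Step 1: G0=(0+1>=1)=1 G1=NOT G1=NOT 1=0 G2=(0+1>=2)=0 G3=G2=1 -> 1001
Step 2: G0=(1+1>=1)=1 G1=NOT G1=NOT 0=1 G2=(1+0>=2)=0 G3=G2=0 -> 1100
Step 3: G0=(0+1>=1)=1 G1=NOT G1=NOT 1=0 G2=(0+0>=2)=0 G3=G2=0 -> 1000
Step 4: G0=(0+1>=1)=1 G1=NOT G1=NOT 0=1 G2=(0+0>=2)=0 G3=G2=0 -> 1100
State from step 4 equals state from step 2 -> cycle length 2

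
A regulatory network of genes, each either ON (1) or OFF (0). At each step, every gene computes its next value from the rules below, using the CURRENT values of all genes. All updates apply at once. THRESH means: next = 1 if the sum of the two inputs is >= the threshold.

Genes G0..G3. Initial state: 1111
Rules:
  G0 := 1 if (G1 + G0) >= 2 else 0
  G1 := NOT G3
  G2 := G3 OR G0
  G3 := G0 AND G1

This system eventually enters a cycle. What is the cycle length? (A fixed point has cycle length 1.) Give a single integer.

Step 0: 1111
Step 1: G0=(1+1>=2)=1 G1=NOT G3=NOT 1=0 G2=G3|G0=1|1=1 G3=G0&G1=1&1=1 -> 1011
Step 2: G0=(0+1>=2)=0 G1=NOT G3=NOT 1=0 G2=G3|G0=1|1=1 G3=G0&G1=1&0=0 -> 0010
Step 3: G0=(0+0>=2)=0 G1=NOT G3=NOT 0=1 G2=G3|G0=0|0=0 G3=G0&G1=0&0=0 -> 0100
Step 4: G0=(1+0>=2)=0 G1=NOT G3=NOT 0=1 G2=G3|G0=0|0=0 G3=G0&G1=0&1=0 -> 0100
State from step 4 equals state from step 3 -> cycle length 1

Answer: 1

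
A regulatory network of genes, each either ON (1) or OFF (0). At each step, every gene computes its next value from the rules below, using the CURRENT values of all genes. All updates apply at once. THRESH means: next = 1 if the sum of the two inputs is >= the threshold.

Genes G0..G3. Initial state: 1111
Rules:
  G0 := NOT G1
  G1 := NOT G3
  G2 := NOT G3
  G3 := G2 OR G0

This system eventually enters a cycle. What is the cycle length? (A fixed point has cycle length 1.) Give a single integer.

Step 0: 1111
Step 1: G0=NOT G1=NOT 1=0 G1=NOT G3=NOT 1=0 G2=NOT G3=NOT 1=0 G3=G2|G0=1|1=1 -> 0001
Step 2: G0=NOT G1=NOT 0=1 G1=NOT G3=NOT 1=0 G2=NOT G3=NOT 1=0 G3=G2|G0=0|0=0 -> 1000
Step 3: G0=NOT G1=NOT 0=1 G1=NOT G3=NOT 0=1 G2=NOT G3=NOT 0=1 G3=G2|G0=0|1=1 -> 1111
State from step 3 equals state from step 0 -> cycle length 3

Answer: 3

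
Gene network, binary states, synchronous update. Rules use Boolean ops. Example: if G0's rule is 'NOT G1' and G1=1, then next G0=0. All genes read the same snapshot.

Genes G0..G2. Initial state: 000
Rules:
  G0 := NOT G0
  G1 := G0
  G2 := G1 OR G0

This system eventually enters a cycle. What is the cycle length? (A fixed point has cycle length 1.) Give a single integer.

Step 0: 000
Step 1: G0=NOT G0=NOT 0=1 G1=G0=0 G2=G1|G0=0|0=0 -> 100
Step 2: G0=NOT G0=NOT 1=0 G1=G0=1 G2=G1|G0=0|1=1 -> 011
Step 3: G0=NOT G0=NOT 0=1 G1=G0=0 G2=G1|G0=1|0=1 -> 101
Step 4: G0=NOT G0=NOT 1=0 G1=G0=1 G2=G1|G0=0|1=1 -> 011
State from step 4 equals state from step 2 -> cycle length 2

Answer: 2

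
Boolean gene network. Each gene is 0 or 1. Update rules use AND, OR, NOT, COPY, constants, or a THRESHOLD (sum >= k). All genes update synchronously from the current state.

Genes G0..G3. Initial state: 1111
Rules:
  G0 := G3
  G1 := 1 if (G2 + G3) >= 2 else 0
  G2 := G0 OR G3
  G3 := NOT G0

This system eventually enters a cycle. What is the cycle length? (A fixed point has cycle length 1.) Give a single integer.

Step 0: 1111
Step 1: G0=G3=1 G1=(1+1>=2)=1 G2=G0|G3=1|1=1 G3=NOT G0=NOT 1=0 -> 1110
Step 2: G0=G3=0 G1=(1+0>=2)=0 G2=G0|G3=1|0=1 G3=NOT G0=NOT 1=0 -> 0010
Step 3: G0=G3=0 G1=(1+0>=2)=0 G2=G0|G3=0|0=0 G3=NOT G0=NOT 0=1 -> 0001
Step 4: G0=G3=1 G1=(0+1>=2)=0 G2=G0|G3=0|1=1 G3=NOT G0=NOT 0=1 -> 1011
Step 5: G0=G3=1 G1=(1+1>=2)=1 G2=G0|G3=1|1=1 G3=NOT G0=NOT 1=0 -> 1110
State from step 5 equals state from step 1 -> cycle length 4

Answer: 4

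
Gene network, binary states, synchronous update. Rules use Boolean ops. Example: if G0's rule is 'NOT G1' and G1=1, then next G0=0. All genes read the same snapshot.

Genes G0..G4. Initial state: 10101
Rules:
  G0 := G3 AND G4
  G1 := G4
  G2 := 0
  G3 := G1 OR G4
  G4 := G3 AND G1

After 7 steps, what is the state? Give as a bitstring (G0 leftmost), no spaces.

Step 1: G0=G3&G4=0&1=0 G1=G4=1 G2=0(const) G3=G1|G4=0|1=1 G4=G3&G1=0&0=0 -> 01010
Step 2: G0=G3&G4=1&0=0 G1=G4=0 G2=0(const) G3=G1|G4=1|0=1 G4=G3&G1=1&1=1 -> 00011
Step 3: G0=G3&G4=1&1=1 G1=G4=1 G2=0(const) G3=G1|G4=0|1=1 G4=G3&G1=1&0=0 -> 11010
Step 4: G0=G3&G4=1&0=0 G1=G4=0 G2=0(const) G3=G1|G4=1|0=1 G4=G3&G1=1&1=1 -> 00011
Step 5: G0=G3&G4=1&1=1 G1=G4=1 G2=0(const) G3=G1|G4=0|1=1 G4=G3&G1=1&0=0 -> 11010
Step 6: G0=G3&G4=1&0=0 G1=G4=0 G2=0(const) G3=G1|G4=1|0=1 G4=G3&G1=1&1=1 -> 00011
Step 7: G0=G3&G4=1&1=1 G1=G4=1 G2=0(const) G3=G1|G4=0|1=1 G4=G3&G1=1&0=0 -> 11010

11010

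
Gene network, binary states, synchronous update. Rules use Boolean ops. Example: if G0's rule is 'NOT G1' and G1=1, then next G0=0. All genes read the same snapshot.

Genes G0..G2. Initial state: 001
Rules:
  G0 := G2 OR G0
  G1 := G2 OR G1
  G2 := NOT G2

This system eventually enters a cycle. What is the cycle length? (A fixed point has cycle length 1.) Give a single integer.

Answer: 2

Derivation:
Step 0: 001
Step 1: G0=G2|G0=1|0=1 G1=G2|G1=1|0=1 G2=NOT G2=NOT 1=0 -> 110
Step 2: G0=G2|G0=0|1=1 G1=G2|G1=0|1=1 G2=NOT G2=NOT 0=1 -> 111
Step 3: G0=G2|G0=1|1=1 G1=G2|G1=1|1=1 G2=NOT G2=NOT 1=0 -> 110
State from step 3 equals state from step 1 -> cycle length 2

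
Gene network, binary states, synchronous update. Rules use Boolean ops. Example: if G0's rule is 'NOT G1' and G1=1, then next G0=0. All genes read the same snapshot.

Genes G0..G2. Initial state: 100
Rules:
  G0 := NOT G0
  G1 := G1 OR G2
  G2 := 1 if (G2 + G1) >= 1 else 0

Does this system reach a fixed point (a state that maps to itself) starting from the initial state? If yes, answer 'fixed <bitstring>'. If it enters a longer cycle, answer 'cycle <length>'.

Step 0: 100
Step 1: G0=NOT G0=NOT 1=0 G1=G1|G2=0|0=0 G2=(0+0>=1)=0 -> 000
Step 2: G0=NOT G0=NOT 0=1 G1=G1|G2=0|0=0 G2=(0+0>=1)=0 -> 100
Cycle of length 2 starting at step 0 -> no fixed point

Answer: cycle 2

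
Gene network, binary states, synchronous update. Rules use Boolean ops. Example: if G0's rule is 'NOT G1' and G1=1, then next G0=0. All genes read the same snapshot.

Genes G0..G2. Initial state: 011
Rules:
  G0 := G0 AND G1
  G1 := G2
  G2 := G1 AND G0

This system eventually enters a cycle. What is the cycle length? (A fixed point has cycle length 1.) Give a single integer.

Step 0: 011
Step 1: G0=G0&G1=0&1=0 G1=G2=1 G2=G1&G0=1&0=0 -> 010
Step 2: G0=G0&G1=0&1=0 G1=G2=0 G2=G1&G0=1&0=0 -> 000
Step 3: G0=G0&G1=0&0=0 G1=G2=0 G2=G1&G0=0&0=0 -> 000
State from step 3 equals state from step 2 -> cycle length 1

Answer: 1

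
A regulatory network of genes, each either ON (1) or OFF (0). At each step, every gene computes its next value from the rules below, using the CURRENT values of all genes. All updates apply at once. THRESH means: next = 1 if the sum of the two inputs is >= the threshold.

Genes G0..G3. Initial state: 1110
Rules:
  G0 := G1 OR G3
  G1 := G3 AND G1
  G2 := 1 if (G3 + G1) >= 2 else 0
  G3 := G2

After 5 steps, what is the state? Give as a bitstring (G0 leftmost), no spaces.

Step 1: G0=G1|G3=1|0=1 G1=G3&G1=0&1=0 G2=(0+1>=2)=0 G3=G2=1 -> 1001
Step 2: G0=G1|G3=0|1=1 G1=G3&G1=1&0=0 G2=(1+0>=2)=0 G3=G2=0 -> 1000
Step 3: G0=G1|G3=0|0=0 G1=G3&G1=0&0=0 G2=(0+0>=2)=0 G3=G2=0 -> 0000
Step 4: G0=G1|G3=0|0=0 G1=G3&G1=0&0=0 G2=(0+0>=2)=0 G3=G2=0 -> 0000
Step 5: G0=G1|G3=0|0=0 G1=G3&G1=0&0=0 G2=(0+0>=2)=0 G3=G2=0 -> 0000

0000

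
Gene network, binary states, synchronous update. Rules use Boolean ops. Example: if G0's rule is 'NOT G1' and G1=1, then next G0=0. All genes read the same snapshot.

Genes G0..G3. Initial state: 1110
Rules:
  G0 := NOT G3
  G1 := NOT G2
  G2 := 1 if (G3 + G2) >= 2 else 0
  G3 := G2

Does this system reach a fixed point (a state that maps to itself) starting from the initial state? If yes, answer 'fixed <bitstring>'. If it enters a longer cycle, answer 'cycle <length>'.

Step 0: 1110
Step 1: G0=NOT G3=NOT 0=1 G1=NOT G2=NOT 1=0 G2=(0+1>=2)=0 G3=G2=1 -> 1001
Step 2: G0=NOT G3=NOT 1=0 G1=NOT G2=NOT 0=1 G2=(1+0>=2)=0 G3=G2=0 -> 0100
Step 3: G0=NOT G3=NOT 0=1 G1=NOT G2=NOT 0=1 G2=(0+0>=2)=0 G3=G2=0 -> 1100
Step 4: G0=NOT G3=NOT 0=1 G1=NOT G2=NOT 0=1 G2=(0+0>=2)=0 G3=G2=0 -> 1100
Fixed point reached at step 3: 1100

Answer: fixed 1100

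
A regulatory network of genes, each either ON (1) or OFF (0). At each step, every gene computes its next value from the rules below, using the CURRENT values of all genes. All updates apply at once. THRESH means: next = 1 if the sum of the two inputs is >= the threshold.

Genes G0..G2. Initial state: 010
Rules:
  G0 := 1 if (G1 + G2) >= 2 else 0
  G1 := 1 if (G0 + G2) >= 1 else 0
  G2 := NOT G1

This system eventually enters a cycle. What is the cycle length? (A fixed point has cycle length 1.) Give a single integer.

Step 0: 010
Step 1: G0=(1+0>=2)=0 G1=(0+0>=1)=0 G2=NOT G1=NOT 1=0 -> 000
Step 2: G0=(0+0>=2)=0 G1=(0+0>=1)=0 G2=NOT G1=NOT 0=1 -> 001
Step 3: G0=(0+1>=2)=0 G1=(0+1>=1)=1 G2=NOT G1=NOT 0=1 -> 011
Step 4: G0=(1+1>=2)=1 G1=(0+1>=1)=1 G2=NOT G1=NOT 1=0 -> 110
Step 5: G0=(1+0>=2)=0 G1=(1+0>=1)=1 G2=NOT G1=NOT 1=0 -> 010
State from step 5 equals state from step 0 -> cycle length 5

Answer: 5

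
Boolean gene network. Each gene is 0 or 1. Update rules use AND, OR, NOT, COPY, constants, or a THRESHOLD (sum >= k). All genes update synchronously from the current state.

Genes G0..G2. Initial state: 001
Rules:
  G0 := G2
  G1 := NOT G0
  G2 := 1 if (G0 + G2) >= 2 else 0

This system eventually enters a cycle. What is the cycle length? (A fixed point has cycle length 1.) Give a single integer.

Step 0: 001
Step 1: G0=G2=1 G1=NOT G0=NOT 0=1 G2=(0+1>=2)=0 -> 110
Step 2: G0=G2=0 G1=NOT G0=NOT 1=0 G2=(1+0>=2)=0 -> 000
Step 3: G0=G2=0 G1=NOT G0=NOT 0=1 G2=(0+0>=2)=0 -> 010
Step 4: G0=G2=0 G1=NOT G0=NOT 0=1 G2=(0+0>=2)=0 -> 010
State from step 4 equals state from step 3 -> cycle length 1

Answer: 1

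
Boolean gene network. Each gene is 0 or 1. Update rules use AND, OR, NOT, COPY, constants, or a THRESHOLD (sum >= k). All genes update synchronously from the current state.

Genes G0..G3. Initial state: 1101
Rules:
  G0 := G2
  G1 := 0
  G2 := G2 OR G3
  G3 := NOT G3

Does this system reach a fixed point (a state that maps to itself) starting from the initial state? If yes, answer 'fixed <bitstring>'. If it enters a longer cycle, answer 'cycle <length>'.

Answer: cycle 2

Derivation:
Step 0: 1101
Step 1: G0=G2=0 G1=0(const) G2=G2|G3=0|1=1 G3=NOT G3=NOT 1=0 -> 0010
Step 2: G0=G2=1 G1=0(const) G2=G2|G3=1|0=1 G3=NOT G3=NOT 0=1 -> 1011
Step 3: G0=G2=1 G1=0(const) G2=G2|G3=1|1=1 G3=NOT G3=NOT 1=0 -> 1010
Step 4: G0=G2=1 G1=0(const) G2=G2|G3=1|0=1 G3=NOT G3=NOT 0=1 -> 1011
Cycle of length 2 starting at step 2 -> no fixed point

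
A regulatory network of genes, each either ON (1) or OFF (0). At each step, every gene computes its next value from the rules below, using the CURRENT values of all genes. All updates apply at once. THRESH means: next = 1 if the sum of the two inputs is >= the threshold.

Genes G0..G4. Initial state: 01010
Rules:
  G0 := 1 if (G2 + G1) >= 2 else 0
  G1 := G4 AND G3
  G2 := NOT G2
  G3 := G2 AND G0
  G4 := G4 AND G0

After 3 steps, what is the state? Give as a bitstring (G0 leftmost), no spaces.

Step 1: G0=(0+1>=2)=0 G1=G4&G3=0&1=0 G2=NOT G2=NOT 0=1 G3=G2&G0=0&0=0 G4=G4&G0=0&0=0 -> 00100
Step 2: G0=(1+0>=2)=0 G1=G4&G3=0&0=0 G2=NOT G2=NOT 1=0 G3=G2&G0=1&0=0 G4=G4&G0=0&0=0 -> 00000
Step 3: G0=(0+0>=2)=0 G1=G4&G3=0&0=0 G2=NOT G2=NOT 0=1 G3=G2&G0=0&0=0 G4=G4&G0=0&0=0 -> 00100

00100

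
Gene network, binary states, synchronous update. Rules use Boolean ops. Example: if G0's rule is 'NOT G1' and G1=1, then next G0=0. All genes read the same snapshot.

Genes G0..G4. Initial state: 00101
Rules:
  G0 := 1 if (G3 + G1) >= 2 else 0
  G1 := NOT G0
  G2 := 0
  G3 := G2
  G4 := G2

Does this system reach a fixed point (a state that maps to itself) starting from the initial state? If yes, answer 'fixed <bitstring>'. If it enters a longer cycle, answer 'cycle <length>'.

Answer: fixed 01000

Derivation:
Step 0: 00101
Step 1: G0=(0+0>=2)=0 G1=NOT G0=NOT 0=1 G2=0(const) G3=G2=1 G4=G2=1 -> 01011
Step 2: G0=(1+1>=2)=1 G1=NOT G0=NOT 0=1 G2=0(const) G3=G2=0 G4=G2=0 -> 11000
Step 3: G0=(0+1>=2)=0 G1=NOT G0=NOT 1=0 G2=0(const) G3=G2=0 G4=G2=0 -> 00000
Step 4: G0=(0+0>=2)=0 G1=NOT G0=NOT 0=1 G2=0(const) G3=G2=0 G4=G2=0 -> 01000
Step 5: G0=(0+1>=2)=0 G1=NOT G0=NOT 0=1 G2=0(const) G3=G2=0 G4=G2=0 -> 01000
Fixed point reached at step 4: 01000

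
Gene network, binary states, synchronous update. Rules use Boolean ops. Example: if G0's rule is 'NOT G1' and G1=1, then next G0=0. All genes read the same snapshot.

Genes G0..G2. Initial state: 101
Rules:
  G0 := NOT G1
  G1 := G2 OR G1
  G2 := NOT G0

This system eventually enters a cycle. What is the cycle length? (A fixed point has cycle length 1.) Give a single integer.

Answer: 1

Derivation:
Step 0: 101
Step 1: G0=NOT G1=NOT 0=1 G1=G2|G1=1|0=1 G2=NOT G0=NOT 1=0 -> 110
Step 2: G0=NOT G1=NOT 1=0 G1=G2|G1=0|1=1 G2=NOT G0=NOT 1=0 -> 010
Step 3: G0=NOT G1=NOT 1=0 G1=G2|G1=0|1=1 G2=NOT G0=NOT 0=1 -> 011
Step 4: G0=NOT G1=NOT 1=0 G1=G2|G1=1|1=1 G2=NOT G0=NOT 0=1 -> 011
State from step 4 equals state from step 3 -> cycle length 1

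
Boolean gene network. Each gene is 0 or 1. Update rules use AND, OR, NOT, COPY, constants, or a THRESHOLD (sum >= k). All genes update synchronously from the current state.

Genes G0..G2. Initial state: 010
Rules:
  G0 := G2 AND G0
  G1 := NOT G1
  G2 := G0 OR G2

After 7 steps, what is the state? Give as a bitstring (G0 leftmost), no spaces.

Step 1: G0=G2&G0=0&0=0 G1=NOT G1=NOT 1=0 G2=G0|G2=0|0=0 -> 000
Step 2: G0=G2&G0=0&0=0 G1=NOT G1=NOT 0=1 G2=G0|G2=0|0=0 -> 010
Step 3: G0=G2&G0=0&0=0 G1=NOT G1=NOT 1=0 G2=G0|G2=0|0=0 -> 000
Step 4: G0=G2&G0=0&0=0 G1=NOT G1=NOT 0=1 G2=G0|G2=0|0=0 -> 010
Step 5: G0=G2&G0=0&0=0 G1=NOT G1=NOT 1=0 G2=G0|G2=0|0=0 -> 000
Step 6: G0=G2&G0=0&0=0 G1=NOT G1=NOT 0=1 G2=G0|G2=0|0=0 -> 010
Step 7: G0=G2&G0=0&0=0 G1=NOT G1=NOT 1=0 G2=G0|G2=0|0=0 -> 000

000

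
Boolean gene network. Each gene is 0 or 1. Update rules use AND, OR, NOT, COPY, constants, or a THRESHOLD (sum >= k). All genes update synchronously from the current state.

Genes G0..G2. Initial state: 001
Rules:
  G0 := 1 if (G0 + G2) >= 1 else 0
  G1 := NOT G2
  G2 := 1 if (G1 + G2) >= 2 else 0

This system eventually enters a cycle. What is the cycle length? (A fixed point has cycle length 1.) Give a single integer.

Step 0: 001
Step 1: G0=(0+1>=1)=1 G1=NOT G2=NOT 1=0 G2=(0+1>=2)=0 -> 100
Step 2: G0=(1+0>=1)=1 G1=NOT G2=NOT 0=1 G2=(0+0>=2)=0 -> 110
Step 3: G0=(1+0>=1)=1 G1=NOT G2=NOT 0=1 G2=(1+0>=2)=0 -> 110
State from step 3 equals state from step 2 -> cycle length 1

Answer: 1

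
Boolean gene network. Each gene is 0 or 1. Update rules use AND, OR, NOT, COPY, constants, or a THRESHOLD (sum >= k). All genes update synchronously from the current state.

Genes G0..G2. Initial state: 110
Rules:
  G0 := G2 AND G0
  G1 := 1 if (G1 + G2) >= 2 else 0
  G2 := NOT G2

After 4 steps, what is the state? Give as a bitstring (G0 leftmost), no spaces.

Step 1: G0=G2&G0=0&1=0 G1=(1+0>=2)=0 G2=NOT G2=NOT 0=1 -> 001
Step 2: G0=G2&G0=1&0=0 G1=(0+1>=2)=0 G2=NOT G2=NOT 1=0 -> 000
Step 3: G0=G2&G0=0&0=0 G1=(0+0>=2)=0 G2=NOT G2=NOT 0=1 -> 001
Step 4: G0=G2&G0=1&0=0 G1=(0+1>=2)=0 G2=NOT G2=NOT 1=0 -> 000

000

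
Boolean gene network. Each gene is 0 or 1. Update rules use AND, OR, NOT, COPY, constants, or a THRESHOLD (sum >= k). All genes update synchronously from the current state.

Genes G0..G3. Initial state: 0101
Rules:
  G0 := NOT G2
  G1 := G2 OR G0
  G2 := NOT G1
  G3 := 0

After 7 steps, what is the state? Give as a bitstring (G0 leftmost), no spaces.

Step 1: G0=NOT G2=NOT 0=1 G1=G2|G0=0|0=0 G2=NOT G1=NOT 1=0 G3=0(const) -> 1000
Step 2: G0=NOT G2=NOT 0=1 G1=G2|G0=0|1=1 G2=NOT G1=NOT 0=1 G3=0(const) -> 1110
Step 3: G0=NOT G2=NOT 1=0 G1=G2|G0=1|1=1 G2=NOT G1=NOT 1=0 G3=0(const) -> 0100
Step 4: G0=NOT G2=NOT 0=1 G1=G2|G0=0|0=0 G2=NOT G1=NOT 1=0 G3=0(const) -> 1000
Step 5: G0=NOT G2=NOT 0=1 G1=G2|G0=0|1=1 G2=NOT G1=NOT 0=1 G3=0(const) -> 1110
Step 6: G0=NOT G2=NOT 1=0 G1=G2|G0=1|1=1 G2=NOT G1=NOT 1=0 G3=0(const) -> 0100
Step 7: G0=NOT G2=NOT 0=1 G1=G2|G0=0|0=0 G2=NOT G1=NOT 1=0 G3=0(const) -> 1000

1000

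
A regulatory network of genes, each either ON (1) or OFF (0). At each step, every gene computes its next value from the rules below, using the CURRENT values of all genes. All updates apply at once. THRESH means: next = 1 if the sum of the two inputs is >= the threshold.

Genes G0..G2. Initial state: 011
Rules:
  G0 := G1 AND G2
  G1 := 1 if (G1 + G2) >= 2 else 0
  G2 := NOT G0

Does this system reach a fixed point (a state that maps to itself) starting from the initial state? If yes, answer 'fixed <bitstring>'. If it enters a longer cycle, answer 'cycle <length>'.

Step 0: 011
Step 1: G0=G1&G2=1&1=1 G1=(1+1>=2)=1 G2=NOT G0=NOT 0=1 -> 111
Step 2: G0=G1&G2=1&1=1 G1=(1+1>=2)=1 G2=NOT G0=NOT 1=0 -> 110
Step 3: G0=G1&G2=1&0=0 G1=(1+0>=2)=0 G2=NOT G0=NOT 1=0 -> 000
Step 4: G0=G1&G2=0&0=0 G1=(0+0>=2)=0 G2=NOT G0=NOT 0=1 -> 001
Step 5: G0=G1&G2=0&1=0 G1=(0+1>=2)=0 G2=NOT G0=NOT 0=1 -> 001
Fixed point reached at step 4: 001

Answer: fixed 001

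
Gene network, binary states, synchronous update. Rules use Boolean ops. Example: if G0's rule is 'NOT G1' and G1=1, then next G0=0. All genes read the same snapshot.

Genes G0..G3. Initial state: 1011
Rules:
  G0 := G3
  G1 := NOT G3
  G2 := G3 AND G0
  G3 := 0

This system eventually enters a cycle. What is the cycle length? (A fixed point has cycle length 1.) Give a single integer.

Step 0: 1011
Step 1: G0=G3=1 G1=NOT G3=NOT 1=0 G2=G3&G0=1&1=1 G3=0(const) -> 1010
Step 2: G0=G3=0 G1=NOT G3=NOT 0=1 G2=G3&G0=0&1=0 G3=0(const) -> 0100
Step 3: G0=G3=0 G1=NOT G3=NOT 0=1 G2=G3&G0=0&0=0 G3=0(const) -> 0100
State from step 3 equals state from step 2 -> cycle length 1

Answer: 1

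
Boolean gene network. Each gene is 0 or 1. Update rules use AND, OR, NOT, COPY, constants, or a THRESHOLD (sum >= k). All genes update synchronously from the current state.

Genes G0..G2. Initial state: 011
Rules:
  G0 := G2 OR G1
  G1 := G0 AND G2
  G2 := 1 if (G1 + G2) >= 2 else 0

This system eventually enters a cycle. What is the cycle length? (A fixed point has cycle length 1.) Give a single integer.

Answer: 1

Derivation:
Step 0: 011
Step 1: G0=G2|G1=1|1=1 G1=G0&G2=0&1=0 G2=(1+1>=2)=1 -> 101
Step 2: G0=G2|G1=1|0=1 G1=G0&G2=1&1=1 G2=(0+1>=2)=0 -> 110
Step 3: G0=G2|G1=0|1=1 G1=G0&G2=1&0=0 G2=(1+0>=2)=0 -> 100
Step 4: G0=G2|G1=0|0=0 G1=G0&G2=1&0=0 G2=(0+0>=2)=0 -> 000
Step 5: G0=G2|G1=0|0=0 G1=G0&G2=0&0=0 G2=(0+0>=2)=0 -> 000
State from step 5 equals state from step 4 -> cycle length 1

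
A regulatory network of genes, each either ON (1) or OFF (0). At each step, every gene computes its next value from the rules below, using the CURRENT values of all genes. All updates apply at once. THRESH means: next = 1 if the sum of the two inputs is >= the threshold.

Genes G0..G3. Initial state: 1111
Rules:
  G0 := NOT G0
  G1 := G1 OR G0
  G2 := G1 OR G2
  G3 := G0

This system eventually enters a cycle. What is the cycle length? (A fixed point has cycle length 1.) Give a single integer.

Step 0: 1111
Step 1: G0=NOT G0=NOT 1=0 G1=G1|G0=1|1=1 G2=G1|G2=1|1=1 G3=G0=1 -> 0111
Step 2: G0=NOT G0=NOT 0=1 G1=G1|G0=1|0=1 G2=G1|G2=1|1=1 G3=G0=0 -> 1110
Step 3: G0=NOT G0=NOT 1=0 G1=G1|G0=1|1=1 G2=G1|G2=1|1=1 G3=G0=1 -> 0111
State from step 3 equals state from step 1 -> cycle length 2

Answer: 2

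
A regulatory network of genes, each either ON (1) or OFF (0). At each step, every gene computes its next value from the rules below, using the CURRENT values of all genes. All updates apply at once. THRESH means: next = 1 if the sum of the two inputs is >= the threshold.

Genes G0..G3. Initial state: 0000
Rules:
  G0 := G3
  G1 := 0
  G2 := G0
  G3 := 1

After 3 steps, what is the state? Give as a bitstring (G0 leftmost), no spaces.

Step 1: G0=G3=0 G1=0(const) G2=G0=0 G3=1(const) -> 0001
Step 2: G0=G3=1 G1=0(const) G2=G0=0 G3=1(const) -> 1001
Step 3: G0=G3=1 G1=0(const) G2=G0=1 G3=1(const) -> 1011

1011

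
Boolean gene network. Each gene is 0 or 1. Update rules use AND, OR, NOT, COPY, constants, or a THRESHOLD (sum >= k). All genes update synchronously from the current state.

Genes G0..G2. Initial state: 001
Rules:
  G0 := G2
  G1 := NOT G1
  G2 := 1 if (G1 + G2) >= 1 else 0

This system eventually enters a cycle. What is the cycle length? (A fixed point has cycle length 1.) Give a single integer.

Step 0: 001
Step 1: G0=G2=1 G1=NOT G1=NOT 0=1 G2=(0+1>=1)=1 -> 111
Step 2: G0=G2=1 G1=NOT G1=NOT 1=0 G2=(1+1>=1)=1 -> 101
Step 3: G0=G2=1 G1=NOT G1=NOT 0=1 G2=(0+1>=1)=1 -> 111
State from step 3 equals state from step 1 -> cycle length 2

Answer: 2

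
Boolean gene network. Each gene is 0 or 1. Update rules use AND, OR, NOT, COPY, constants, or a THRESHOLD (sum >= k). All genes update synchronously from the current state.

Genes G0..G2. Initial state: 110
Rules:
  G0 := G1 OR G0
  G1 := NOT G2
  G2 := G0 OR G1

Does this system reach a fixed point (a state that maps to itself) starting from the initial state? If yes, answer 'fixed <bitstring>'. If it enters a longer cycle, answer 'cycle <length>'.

Step 0: 110
Step 1: G0=G1|G0=1|1=1 G1=NOT G2=NOT 0=1 G2=G0|G1=1|1=1 -> 111
Step 2: G0=G1|G0=1|1=1 G1=NOT G2=NOT 1=0 G2=G0|G1=1|1=1 -> 101
Step 3: G0=G1|G0=0|1=1 G1=NOT G2=NOT 1=0 G2=G0|G1=1|0=1 -> 101
Fixed point reached at step 2: 101

Answer: fixed 101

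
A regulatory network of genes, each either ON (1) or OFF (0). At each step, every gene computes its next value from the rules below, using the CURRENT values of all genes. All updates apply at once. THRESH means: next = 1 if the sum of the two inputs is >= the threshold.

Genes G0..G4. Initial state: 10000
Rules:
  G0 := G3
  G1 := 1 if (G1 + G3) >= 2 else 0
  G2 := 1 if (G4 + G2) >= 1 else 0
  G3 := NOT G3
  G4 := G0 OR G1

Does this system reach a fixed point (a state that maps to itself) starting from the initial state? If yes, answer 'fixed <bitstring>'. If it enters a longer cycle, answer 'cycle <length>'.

Step 0: 10000
Step 1: G0=G3=0 G1=(0+0>=2)=0 G2=(0+0>=1)=0 G3=NOT G3=NOT 0=1 G4=G0|G1=1|0=1 -> 00011
Step 2: G0=G3=1 G1=(0+1>=2)=0 G2=(1+0>=1)=1 G3=NOT G3=NOT 1=0 G4=G0|G1=0|0=0 -> 10100
Step 3: G0=G3=0 G1=(0+0>=2)=0 G2=(0+1>=1)=1 G3=NOT G3=NOT 0=1 G4=G0|G1=1|0=1 -> 00111
Step 4: G0=G3=1 G1=(0+1>=2)=0 G2=(1+1>=1)=1 G3=NOT G3=NOT 1=0 G4=G0|G1=0|0=0 -> 10100
Cycle of length 2 starting at step 2 -> no fixed point

Answer: cycle 2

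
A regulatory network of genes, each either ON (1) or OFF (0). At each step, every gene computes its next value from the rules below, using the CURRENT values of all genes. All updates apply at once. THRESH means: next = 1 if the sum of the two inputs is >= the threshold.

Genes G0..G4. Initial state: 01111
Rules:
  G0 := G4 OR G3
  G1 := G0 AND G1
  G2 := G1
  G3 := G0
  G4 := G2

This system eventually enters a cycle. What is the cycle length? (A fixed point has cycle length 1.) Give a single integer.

Answer: 1

Derivation:
Step 0: 01111
Step 1: G0=G4|G3=1|1=1 G1=G0&G1=0&1=0 G2=G1=1 G3=G0=0 G4=G2=1 -> 10101
Step 2: G0=G4|G3=1|0=1 G1=G0&G1=1&0=0 G2=G1=0 G3=G0=1 G4=G2=1 -> 10011
Step 3: G0=G4|G3=1|1=1 G1=G0&G1=1&0=0 G2=G1=0 G3=G0=1 G4=G2=0 -> 10010
Step 4: G0=G4|G3=0|1=1 G1=G0&G1=1&0=0 G2=G1=0 G3=G0=1 G4=G2=0 -> 10010
State from step 4 equals state from step 3 -> cycle length 1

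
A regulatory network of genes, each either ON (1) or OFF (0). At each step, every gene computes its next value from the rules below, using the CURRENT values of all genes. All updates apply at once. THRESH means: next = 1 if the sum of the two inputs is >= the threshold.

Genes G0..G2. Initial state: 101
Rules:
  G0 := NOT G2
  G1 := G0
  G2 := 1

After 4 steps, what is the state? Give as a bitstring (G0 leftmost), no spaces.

Step 1: G0=NOT G2=NOT 1=0 G1=G0=1 G2=1(const) -> 011
Step 2: G0=NOT G2=NOT 1=0 G1=G0=0 G2=1(const) -> 001
Step 3: G0=NOT G2=NOT 1=0 G1=G0=0 G2=1(const) -> 001
Step 4: G0=NOT G2=NOT 1=0 G1=G0=0 G2=1(const) -> 001

001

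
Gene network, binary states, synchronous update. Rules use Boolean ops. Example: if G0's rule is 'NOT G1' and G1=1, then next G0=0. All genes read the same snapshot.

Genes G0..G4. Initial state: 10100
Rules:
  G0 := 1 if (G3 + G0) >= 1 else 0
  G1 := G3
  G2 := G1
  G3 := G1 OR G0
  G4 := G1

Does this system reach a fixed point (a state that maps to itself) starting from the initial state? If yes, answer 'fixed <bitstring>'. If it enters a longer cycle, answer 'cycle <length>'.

Step 0: 10100
Step 1: G0=(0+1>=1)=1 G1=G3=0 G2=G1=0 G3=G1|G0=0|1=1 G4=G1=0 -> 10010
Step 2: G0=(1+1>=1)=1 G1=G3=1 G2=G1=0 G3=G1|G0=0|1=1 G4=G1=0 -> 11010
Step 3: G0=(1+1>=1)=1 G1=G3=1 G2=G1=1 G3=G1|G0=1|1=1 G4=G1=1 -> 11111
Step 4: G0=(1+1>=1)=1 G1=G3=1 G2=G1=1 G3=G1|G0=1|1=1 G4=G1=1 -> 11111
Fixed point reached at step 3: 11111

Answer: fixed 11111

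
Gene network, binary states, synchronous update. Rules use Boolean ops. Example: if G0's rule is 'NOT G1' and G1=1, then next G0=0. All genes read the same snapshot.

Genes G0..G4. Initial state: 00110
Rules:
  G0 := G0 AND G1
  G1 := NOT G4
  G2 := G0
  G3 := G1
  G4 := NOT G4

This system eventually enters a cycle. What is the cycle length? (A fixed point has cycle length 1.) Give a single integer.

Step 0: 00110
Step 1: G0=G0&G1=0&0=0 G1=NOT G4=NOT 0=1 G2=G0=0 G3=G1=0 G4=NOT G4=NOT 0=1 -> 01001
Step 2: G0=G0&G1=0&1=0 G1=NOT G4=NOT 1=0 G2=G0=0 G3=G1=1 G4=NOT G4=NOT 1=0 -> 00010
Step 3: G0=G0&G1=0&0=0 G1=NOT G4=NOT 0=1 G2=G0=0 G3=G1=0 G4=NOT G4=NOT 0=1 -> 01001
State from step 3 equals state from step 1 -> cycle length 2

Answer: 2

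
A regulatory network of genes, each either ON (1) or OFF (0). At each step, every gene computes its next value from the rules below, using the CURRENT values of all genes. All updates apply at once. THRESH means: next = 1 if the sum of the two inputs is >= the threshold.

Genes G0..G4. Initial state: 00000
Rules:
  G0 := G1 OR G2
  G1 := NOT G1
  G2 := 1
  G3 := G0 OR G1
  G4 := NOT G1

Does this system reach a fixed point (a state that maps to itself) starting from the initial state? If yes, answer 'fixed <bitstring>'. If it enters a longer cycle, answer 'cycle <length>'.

Answer: cycle 2

Derivation:
Step 0: 00000
Step 1: G0=G1|G2=0|0=0 G1=NOT G1=NOT 0=1 G2=1(const) G3=G0|G1=0|0=0 G4=NOT G1=NOT 0=1 -> 01101
Step 2: G0=G1|G2=1|1=1 G1=NOT G1=NOT 1=0 G2=1(const) G3=G0|G1=0|1=1 G4=NOT G1=NOT 1=0 -> 10110
Step 3: G0=G1|G2=0|1=1 G1=NOT G1=NOT 0=1 G2=1(const) G3=G0|G1=1|0=1 G4=NOT G1=NOT 0=1 -> 11111
Step 4: G0=G1|G2=1|1=1 G1=NOT G1=NOT 1=0 G2=1(const) G3=G0|G1=1|1=1 G4=NOT G1=NOT 1=0 -> 10110
Cycle of length 2 starting at step 2 -> no fixed point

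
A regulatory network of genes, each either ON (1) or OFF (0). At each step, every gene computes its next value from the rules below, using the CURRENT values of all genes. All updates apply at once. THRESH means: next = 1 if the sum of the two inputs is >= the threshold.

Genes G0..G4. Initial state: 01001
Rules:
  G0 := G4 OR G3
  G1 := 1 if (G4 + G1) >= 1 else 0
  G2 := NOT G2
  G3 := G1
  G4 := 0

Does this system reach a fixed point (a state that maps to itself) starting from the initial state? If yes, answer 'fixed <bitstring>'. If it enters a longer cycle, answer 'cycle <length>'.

Answer: cycle 2

Derivation:
Step 0: 01001
Step 1: G0=G4|G3=1|0=1 G1=(1+1>=1)=1 G2=NOT G2=NOT 0=1 G3=G1=1 G4=0(const) -> 11110
Step 2: G0=G4|G3=0|1=1 G1=(0+1>=1)=1 G2=NOT G2=NOT 1=0 G3=G1=1 G4=0(const) -> 11010
Step 3: G0=G4|G3=0|1=1 G1=(0+1>=1)=1 G2=NOT G2=NOT 0=1 G3=G1=1 G4=0(const) -> 11110
Cycle of length 2 starting at step 1 -> no fixed point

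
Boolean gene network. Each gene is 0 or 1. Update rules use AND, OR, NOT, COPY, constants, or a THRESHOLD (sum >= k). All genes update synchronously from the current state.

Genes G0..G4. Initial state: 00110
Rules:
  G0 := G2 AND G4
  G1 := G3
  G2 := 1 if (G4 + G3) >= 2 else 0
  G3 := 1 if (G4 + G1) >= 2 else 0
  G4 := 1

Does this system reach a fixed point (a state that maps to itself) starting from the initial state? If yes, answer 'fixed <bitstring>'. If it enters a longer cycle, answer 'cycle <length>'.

Answer: cycle 2

Derivation:
Step 0: 00110
Step 1: G0=G2&G4=1&0=0 G1=G3=1 G2=(0+1>=2)=0 G3=(0+0>=2)=0 G4=1(const) -> 01001
Step 2: G0=G2&G4=0&1=0 G1=G3=0 G2=(1+0>=2)=0 G3=(1+1>=2)=1 G4=1(const) -> 00011
Step 3: G0=G2&G4=0&1=0 G1=G3=1 G2=(1+1>=2)=1 G3=(1+0>=2)=0 G4=1(const) -> 01101
Step 4: G0=G2&G4=1&1=1 G1=G3=0 G2=(1+0>=2)=0 G3=(1+1>=2)=1 G4=1(const) -> 10011
Step 5: G0=G2&G4=0&1=0 G1=G3=1 G2=(1+1>=2)=1 G3=(1+0>=2)=0 G4=1(const) -> 01101
Cycle of length 2 starting at step 3 -> no fixed point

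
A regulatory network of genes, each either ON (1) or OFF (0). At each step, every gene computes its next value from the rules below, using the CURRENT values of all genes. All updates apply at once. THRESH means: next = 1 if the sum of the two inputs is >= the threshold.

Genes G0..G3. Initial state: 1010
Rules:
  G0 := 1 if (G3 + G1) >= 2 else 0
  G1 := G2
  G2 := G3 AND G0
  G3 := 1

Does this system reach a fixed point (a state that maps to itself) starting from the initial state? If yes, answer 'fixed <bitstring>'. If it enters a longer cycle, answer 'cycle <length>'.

Step 0: 1010
Step 1: G0=(0+0>=2)=0 G1=G2=1 G2=G3&G0=0&1=0 G3=1(const) -> 0101
Step 2: G0=(1+1>=2)=1 G1=G2=0 G2=G3&G0=1&0=0 G3=1(const) -> 1001
Step 3: G0=(1+0>=2)=0 G1=G2=0 G2=G3&G0=1&1=1 G3=1(const) -> 0011
Step 4: G0=(1+0>=2)=0 G1=G2=1 G2=G3&G0=1&0=0 G3=1(const) -> 0101
Cycle of length 3 starting at step 1 -> no fixed point

Answer: cycle 3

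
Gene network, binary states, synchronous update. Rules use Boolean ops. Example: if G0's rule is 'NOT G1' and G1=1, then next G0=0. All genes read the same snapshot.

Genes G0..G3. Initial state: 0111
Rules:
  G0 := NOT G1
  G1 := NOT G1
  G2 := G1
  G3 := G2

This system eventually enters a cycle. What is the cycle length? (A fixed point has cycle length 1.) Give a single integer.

Step 0: 0111
Step 1: G0=NOT G1=NOT 1=0 G1=NOT G1=NOT 1=0 G2=G1=1 G3=G2=1 -> 0011
Step 2: G0=NOT G1=NOT 0=1 G1=NOT G1=NOT 0=1 G2=G1=0 G3=G2=1 -> 1101
Step 3: G0=NOT G1=NOT 1=0 G1=NOT G1=NOT 1=0 G2=G1=1 G3=G2=0 -> 0010
Step 4: G0=NOT G1=NOT 0=1 G1=NOT G1=NOT 0=1 G2=G1=0 G3=G2=1 -> 1101
State from step 4 equals state from step 2 -> cycle length 2

Answer: 2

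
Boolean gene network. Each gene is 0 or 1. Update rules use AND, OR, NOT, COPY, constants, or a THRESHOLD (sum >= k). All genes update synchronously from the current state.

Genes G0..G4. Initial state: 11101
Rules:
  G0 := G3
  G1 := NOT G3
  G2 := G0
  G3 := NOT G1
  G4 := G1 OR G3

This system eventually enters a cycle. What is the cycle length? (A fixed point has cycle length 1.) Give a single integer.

Step 0: 11101
Step 1: G0=G3=0 G1=NOT G3=NOT 0=1 G2=G0=1 G3=NOT G1=NOT 1=0 G4=G1|G3=1|0=1 -> 01101
Step 2: G0=G3=0 G1=NOT G3=NOT 0=1 G2=G0=0 G3=NOT G1=NOT 1=0 G4=G1|G3=1|0=1 -> 01001
Step 3: G0=G3=0 G1=NOT G3=NOT 0=1 G2=G0=0 G3=NOT G1=NOT 1=0 G4=G1|G3=1|0=1 -> 01001
State from step 3 equals state from step 2 -> cycle length 1

Answer: 1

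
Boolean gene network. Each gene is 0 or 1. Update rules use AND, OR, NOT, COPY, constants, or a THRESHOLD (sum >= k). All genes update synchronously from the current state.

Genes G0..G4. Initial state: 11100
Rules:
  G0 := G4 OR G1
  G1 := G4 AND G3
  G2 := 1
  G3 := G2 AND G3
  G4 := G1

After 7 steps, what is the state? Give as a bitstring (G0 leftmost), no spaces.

Step 1: G0=G4|G1=0|1=1 G1=G4&G3=0&0=0 G2=1(const) G3=G2&G3=1&0=0 G4=G1=1 -> 10101
Step 2: G0=G4|G1=1|0=1 G1=G4&G3=1&0=0 G2=1(const) G3=G2&G3=1&0=0 G4=G1=0 -> 10100
Step 3: G0=G4|G1=0|0=0 G1=G4&G3=0&0=0 G2=1(const) G3=G2&G3=1&0=0 G4=G1=0 -> 00100
Step 4: G0=G4|G1=0|0=0 G1=G4&G3=0&0=0 G2=1(const) G3=G2&G3=1&0=0 G4=G1=0 -> 00100
Step 5: G0=G4|G1=0|0=0 G1=G4&G3=0&0=0 G2=1(const) G3=G2&G3=1&0=0 G4=G1=0 -> 00100
Step 6: G0=G4|G1=0|0=0 G1=G4&G3=0&0=0 G2=1(const) G3=G2&G3=1&0=0 G4=G1=0 -> 00100
Step 7: G0=G4|G1=0|0=0 G1=G4&G3=0&0=0 G2=1(const) G3=G2&G3=1&0=0 G4=G1=0 -> 00100

00100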